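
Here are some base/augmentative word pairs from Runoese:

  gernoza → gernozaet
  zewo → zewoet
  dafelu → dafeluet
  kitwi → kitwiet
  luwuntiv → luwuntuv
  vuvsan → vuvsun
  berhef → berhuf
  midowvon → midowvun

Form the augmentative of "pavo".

pavoet

"pavo" ends in a vowel. The stems ending in a vowel (gernoza → gernozaet, zewo → zewoet, dafelu → dafeluet) add -et.
The other pattern: stems ending in a consonant change the last vowel to 'u'.
So pavo → pavoet.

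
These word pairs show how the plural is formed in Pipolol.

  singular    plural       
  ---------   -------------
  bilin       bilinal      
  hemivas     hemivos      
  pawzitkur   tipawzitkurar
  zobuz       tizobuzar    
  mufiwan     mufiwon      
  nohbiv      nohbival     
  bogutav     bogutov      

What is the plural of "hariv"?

bogutav and nohbiv both end in -v yet inflect differently (bogutov, nohbival), so the final letter is not what conditions the rule; the last vowel is.
"hariv" has last vowel 'i'. The stems whose last vowel is 'i' (nohbiv → nohbival, bilin → bilinal) add -al.
The other patterns: stems whose last vowel is 'a' change the last vowel to 'o'; stems whose last vowel is 'u' add ti- … -ar around the stem.
So hariv → harival.

harival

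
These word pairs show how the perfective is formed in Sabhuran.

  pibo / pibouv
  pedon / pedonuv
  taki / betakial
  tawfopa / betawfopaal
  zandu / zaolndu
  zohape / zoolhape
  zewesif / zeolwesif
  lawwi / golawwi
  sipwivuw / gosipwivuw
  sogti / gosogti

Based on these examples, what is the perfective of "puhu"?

taki and lawwi both end in -i yet inflect differently (betakial, golawwi), so the final letter is not what conditions the rule; the first letter is.
"puhu" begins with p-. The stems beginning with p- (pibo → pibouv, pedon → pedonuv) add -uv.
The other patterns: stems beginning with t- add be- … -al around the stem; stems beginning with z- insert -ol- after the first vowel; stems beginning with l- or s- add the prefix go-.
So puhu → puhuuv.

puhuuv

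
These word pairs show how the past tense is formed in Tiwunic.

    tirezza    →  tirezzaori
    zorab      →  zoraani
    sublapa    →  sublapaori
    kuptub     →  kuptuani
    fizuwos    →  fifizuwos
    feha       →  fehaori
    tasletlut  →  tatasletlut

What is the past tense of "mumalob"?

mumaloani

zorab and tirezza both have last vowel 'a' yet inflect differently (zoraani, tirezzaori), so the last vowel is not what conditions the rule; the final letter is.
"mumalob" ends in -b. The stems ending in -b (kuptub → kuptuani, zorab → zoraani) drop the final letter and add -ani.
The other patterns: stems ending in -a add -ori; stems ending in -s or -t repeat the first consonant+vowel as a prefix.
So mumalob → mumaloani.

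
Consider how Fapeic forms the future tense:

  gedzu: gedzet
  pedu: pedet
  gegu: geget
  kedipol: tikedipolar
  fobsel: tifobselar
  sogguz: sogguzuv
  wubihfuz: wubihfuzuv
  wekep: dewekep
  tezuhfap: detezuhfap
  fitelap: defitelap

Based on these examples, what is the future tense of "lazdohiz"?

gedzu and sogguz both have last vowel 'u' yet inflect differently (gedzet, sogguzuv), so the last vowel is not what conditions the rule; the final letter is.
"lazdohiz" ends in -z. The stems ending in -z (sogguz → sogguzuv, wubihfuz → wubihfuzuv) add -uv.
The other patterns: stems ending in -u drop the final letter and add -et; stems ending in -l add ti- … -ar around the stem; stems ending in -p add the prefix de-.
So lazdohiz → lazdohizuv.

lazdohizuv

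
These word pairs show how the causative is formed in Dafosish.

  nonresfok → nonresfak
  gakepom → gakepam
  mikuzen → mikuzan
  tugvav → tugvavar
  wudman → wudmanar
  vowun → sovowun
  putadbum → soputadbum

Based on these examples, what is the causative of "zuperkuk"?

sozuperkuk

mikuzen and wudman both end in -n yet inflect differently (mikuzan, wudmanar), so the final letter is not what conditions the rule; the last vowel is.
"zuperkuk" has last vowel 'u'. The stems whose last vowel is 'u' (vowun → sovowun, putadbum → soputadbum) add the prefix so-.
The other patterns: stems whose last vowel is 'e' or 'o' change the last vowel to 'a'; stems whose last vowel is 'a' add -ar.
So zuperkuk → sozuperkuk.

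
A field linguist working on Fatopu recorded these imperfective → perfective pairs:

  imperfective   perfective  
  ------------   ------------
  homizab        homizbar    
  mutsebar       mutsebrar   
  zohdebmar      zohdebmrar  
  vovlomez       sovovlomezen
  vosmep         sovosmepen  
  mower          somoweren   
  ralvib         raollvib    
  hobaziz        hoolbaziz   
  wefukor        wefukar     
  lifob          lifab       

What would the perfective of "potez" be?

mutsebar and mower both end in -r yet inflect differently (mutsebrar, somoweren), so the final letter is not what conditions the rule; the last vowel is.
"potez" has last vowel 'e'. The stems whose last vowel is 'e' (vovlomez → sovovlomezen, vosmep → sovosmepen, mower → somoweren) add so- … -en around the stem.
The other patterns: stems whose last vowel is 'a' delete the last vowel and add -ar; stems whose last vowel is 'i' insert -ol- after the first vowel; stems whose last vowel is 'o' change the last vowel to 'a'.
So potez → sopotezen.

sopotezen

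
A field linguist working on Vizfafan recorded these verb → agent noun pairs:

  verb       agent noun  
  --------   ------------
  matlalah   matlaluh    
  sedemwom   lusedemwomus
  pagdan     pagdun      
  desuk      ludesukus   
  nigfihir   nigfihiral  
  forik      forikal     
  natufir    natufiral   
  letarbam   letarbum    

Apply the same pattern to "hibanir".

"hibanir" has last vowel 'i'. The stems whose last vowel is 'i' (natufir → natufiral, forik → forikal, nigfihir → nigfihiral) add -al.
So hibanir → hibaniral.

hibaniral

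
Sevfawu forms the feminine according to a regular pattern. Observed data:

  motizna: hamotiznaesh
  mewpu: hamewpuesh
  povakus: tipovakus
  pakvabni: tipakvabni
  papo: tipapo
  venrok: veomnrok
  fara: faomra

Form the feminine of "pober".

motizna and fara both end in -a yet inflect differently (hamotiznaesh, faomra), so the final letter is not what conditions the rule; the first letter is.
"pober" begins with p-. The stems beginning with p- (povakus → tipovakus, pakvabni → tipakvabni, papo → tipapo) add the prefix ti-.
So pober → tipober.

tipober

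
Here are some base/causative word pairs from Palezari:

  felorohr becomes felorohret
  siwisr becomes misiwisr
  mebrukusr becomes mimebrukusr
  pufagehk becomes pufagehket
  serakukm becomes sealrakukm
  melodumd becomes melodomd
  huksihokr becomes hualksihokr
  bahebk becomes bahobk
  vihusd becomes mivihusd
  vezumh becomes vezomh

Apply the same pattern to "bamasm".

"bamasm" has second-to-last letter 's'. The stems whose second-to-last letter is 's' (siwisr → misiwisr, mebrukusr → mimebrukusr, vihusd → mivihusd) add the prefix mi-.
So bamasm → mibamasm.

mibamasm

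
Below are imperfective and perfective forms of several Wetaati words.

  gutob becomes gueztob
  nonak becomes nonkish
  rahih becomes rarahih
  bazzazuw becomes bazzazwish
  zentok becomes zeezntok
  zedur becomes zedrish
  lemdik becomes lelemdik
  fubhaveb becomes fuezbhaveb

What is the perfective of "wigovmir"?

wiwigovmir

lemdik and nonak both end in -k yet inflect differently (lelemdik, nonkish), so the final letter is not what conditions the rule; the last vowel is.
"wigovmir" has last vowel 'i'. The stems whose last vowel is 'i' (lemdik → lelemdik, rahih → rarahih) repeat the first consonant+vowel as a prefix.
The other patterns: stems whose last vowel is 'a' or 'u' delete the last vowel and add -ish; stems whose last vowel is 'e' or 'o' insert -ez- after the first vowel.
So wigovmir → wiwigovmir.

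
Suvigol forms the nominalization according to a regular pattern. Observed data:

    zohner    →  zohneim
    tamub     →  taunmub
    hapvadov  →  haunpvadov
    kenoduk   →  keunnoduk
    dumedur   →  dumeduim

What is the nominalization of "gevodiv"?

geunvodiv

"gevodiv" ends in -v. The one such stem in the data (hapvadov → haunpvadov) inserts -un- after the first vowel (as do tamub, kenoduk), so the same rule applies.
The other pattern: stems ending in -r drop the final letter and add -im.
So gevodiv → geunvodiv.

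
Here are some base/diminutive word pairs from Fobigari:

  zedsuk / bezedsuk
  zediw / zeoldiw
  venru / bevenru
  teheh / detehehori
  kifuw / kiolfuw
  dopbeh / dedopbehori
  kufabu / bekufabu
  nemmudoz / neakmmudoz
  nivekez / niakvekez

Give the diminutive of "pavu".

nivekez and teheh both have last vowel 'e' yet inflect differently (niakvekez, detehehori), so the last vowel is not what conditions the rule; the final letter is.
"pavu" ends in -u. The stems ending in -u (kufabu → bekufabu, venru → bevenru) add the prefix be-.
So pavu → bepavu.

bepavu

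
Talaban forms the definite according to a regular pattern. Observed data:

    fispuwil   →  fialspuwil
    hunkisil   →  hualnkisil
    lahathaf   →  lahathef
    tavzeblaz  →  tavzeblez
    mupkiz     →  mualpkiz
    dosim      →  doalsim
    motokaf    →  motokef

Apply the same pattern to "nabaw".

"nabaw" has last vowel 'a'. The stems whose last vowel is 'a' (lahathaf → lahathef, motokaf → motokef, tavzeblaz → tavzeblez) change the last vowel to 'e'.
The other pattern: stems whose last vowel is 'i' insert -al- after the first vowel.
So nabaw → nabew.

nabew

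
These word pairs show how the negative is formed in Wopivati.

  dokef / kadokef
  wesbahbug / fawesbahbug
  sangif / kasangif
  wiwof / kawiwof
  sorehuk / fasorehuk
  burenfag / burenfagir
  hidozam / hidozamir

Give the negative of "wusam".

wesbahbug and burenfag both end in -g yet inflect differently (fawesbahbug, burenfagir), so the final letter is not what conditions the rule; the last vowel is.
"wusam" has last vowel 'a'. The stems whose last vowel is 'a' (burenfag → burenfagir, hidozam → hidozamir) add -ir.
The other patterns: stems whose last vowel is 'u' add the prefix fa-; stems whose last vowel is 'e', 'i' or 'o' add the prefix ka-.
So wusam → wusamir.

wusamir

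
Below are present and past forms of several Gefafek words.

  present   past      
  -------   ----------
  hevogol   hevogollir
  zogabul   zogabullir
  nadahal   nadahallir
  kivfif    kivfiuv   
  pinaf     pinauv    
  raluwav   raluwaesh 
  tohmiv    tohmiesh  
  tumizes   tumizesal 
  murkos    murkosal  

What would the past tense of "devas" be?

"devas" ends in -s. The stems ending in -s (tumizes → tumizesal, murkos → murkosal) add -al.
The other patterns: stems ending in -l double the final consonant and add -ir; stems ending in -f drop the final letter and add -uv; stems ending in -v drop the final letter and add -esh.
So devas → devasal.

devasal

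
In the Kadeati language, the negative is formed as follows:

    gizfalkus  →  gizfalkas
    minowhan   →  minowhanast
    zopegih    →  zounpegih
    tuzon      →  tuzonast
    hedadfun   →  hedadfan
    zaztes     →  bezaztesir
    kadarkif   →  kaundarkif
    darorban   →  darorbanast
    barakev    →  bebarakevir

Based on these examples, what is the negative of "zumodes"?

bezumodesir

zaztes and gizfalkus both end in -s yet inflect differently (bezaztesir, gizfalkas), so the final letter is not what conditions the rule; the last vowel is.
"zumodes" has last vowel 'e'. The stems whose last vowel is 'e' (zaztes → bezaztesir, barakev → bebarakevir) add be- … -ir around the stem.
The other patterns: stems whose last vowel is 'i' insert -un- after the first vowel; stems whose last vowel is 'a' or 'o' add -ast; stems whose last vowel is 'u' change the last vowel to 'a'.
So zumodes → bezumodesir.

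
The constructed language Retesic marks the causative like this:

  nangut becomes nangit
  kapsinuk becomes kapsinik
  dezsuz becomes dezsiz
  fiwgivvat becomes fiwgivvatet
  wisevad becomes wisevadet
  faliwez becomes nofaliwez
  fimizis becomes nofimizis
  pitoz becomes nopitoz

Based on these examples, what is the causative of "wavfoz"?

nangut and fiwgivvat both end in -t yet inflect differently (nangit, fiwgivvatet), so the final letter is not what conditions the rule; the last vowel is.
"wavfoz" has last vowel 'o'. The one such stem in the data (pitoz → nopitoz) adds the prefix no-, so the same rule applies.
The other patterns: stems whose last vowel is 'u' change the last vowel to 'i'; stems whose last vowel is 'a' add -et.
So wavfoz → nowavfoz.

nowavfoz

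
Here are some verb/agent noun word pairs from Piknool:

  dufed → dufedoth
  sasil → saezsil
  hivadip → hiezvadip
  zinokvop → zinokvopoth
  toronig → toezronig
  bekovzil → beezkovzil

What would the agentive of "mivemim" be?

hivadip and zinokvop both end in -p yet inflect differently (hiezvadip, zinokvopoth), so the final letter is not what conditions the rule; the last vowel is.
"mivemim" has last vowel 'i'. The stems whose last vowel is 'i' (hivadip → hiezvadip, bekovzil → beezkovzil, toronig → toezronig) insert -ez- after the first vowel.
So mivemim → miezvemim.

miezvemim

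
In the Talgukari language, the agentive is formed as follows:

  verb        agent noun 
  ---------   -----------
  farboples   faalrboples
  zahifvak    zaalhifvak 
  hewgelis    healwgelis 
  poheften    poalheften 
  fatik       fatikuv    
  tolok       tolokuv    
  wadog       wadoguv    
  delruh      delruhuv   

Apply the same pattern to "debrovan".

dealbrovan

"debrovan" has 3 vowels. The stems with 3 vowels (farboples → faalrboples, zahifvak → zaalhifvak, hewgelis → healwgelis) insert -al- after the first vowel.
So debrovan → dealbrovan.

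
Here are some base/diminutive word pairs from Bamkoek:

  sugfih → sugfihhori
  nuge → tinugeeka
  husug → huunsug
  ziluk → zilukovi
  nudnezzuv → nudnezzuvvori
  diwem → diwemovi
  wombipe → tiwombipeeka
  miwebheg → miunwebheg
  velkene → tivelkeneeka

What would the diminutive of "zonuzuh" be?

zonuzuhhori

velkene and miwebheg both have last vowel 'e' yet inflect differently (tivelkeneeka, miunwebheg), so the last vowel is not what conditions the rule; the final letter is.
"zonuzuh" ends in -h. The one such stem in the data (sugfih → sugfihhori) doubles the final consonant and adds -ori (as does nudnezzuv), so the same rule applies.
The other patterns: stems ending in -e add ti- … -eka around the stem; stems ending in -g insert -un- after the first vowel; stems ending in -k or -m add -ovi.
So zonuzuh → zonuzuhhori.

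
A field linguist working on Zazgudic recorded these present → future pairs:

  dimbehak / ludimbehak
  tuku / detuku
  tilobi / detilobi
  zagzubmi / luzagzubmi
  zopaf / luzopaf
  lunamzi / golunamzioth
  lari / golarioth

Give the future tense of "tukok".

tilobi and lari both end in -i yet inflect differently (detilobi, golarioth), so the final letter is not what conditions the rule; the first letter is.
"tukok" begins with t-. The stems beginning with t- (tilobi → detilobi, tuku → detuku) add the prefix de-.
The other patterns: stems beginning with l- add go- … -oth around the stem; stems beginning with d- or z- add the prefix lu-.
So tukok → detukok.

detukok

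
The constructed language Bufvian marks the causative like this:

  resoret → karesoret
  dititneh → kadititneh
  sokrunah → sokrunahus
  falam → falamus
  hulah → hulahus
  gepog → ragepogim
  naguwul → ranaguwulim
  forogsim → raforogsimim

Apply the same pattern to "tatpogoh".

ratatpogohim

"tatpogoh" has last vowel 'o'. The one such stem in the data (gepog → ragepogim) adds ra- … -im around the stem, so the same rule applies.
The other patterns: stems whose last vowel is 'e' add the prefix ka-; stems whose last vowel is 'a' add -us.
So tatpogoh → ratatpogohim.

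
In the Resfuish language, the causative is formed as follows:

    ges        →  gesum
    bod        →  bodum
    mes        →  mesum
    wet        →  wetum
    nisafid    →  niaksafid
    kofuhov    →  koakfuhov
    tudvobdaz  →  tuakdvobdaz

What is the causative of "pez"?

pezum

"pez" has 1 vowel. The stems with 1 vowel (ges → gesum, bod → bodum, mes → mesum) add -um.
So pez → pezum.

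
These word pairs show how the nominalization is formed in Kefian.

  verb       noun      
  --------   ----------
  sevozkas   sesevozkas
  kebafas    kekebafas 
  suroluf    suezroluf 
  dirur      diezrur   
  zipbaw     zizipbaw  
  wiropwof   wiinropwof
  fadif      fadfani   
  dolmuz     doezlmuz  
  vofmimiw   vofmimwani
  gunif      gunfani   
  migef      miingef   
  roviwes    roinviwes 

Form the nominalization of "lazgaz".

"lazgaz" has last vowel 'a'. The stems whose last vowel is 'a' (zipbaw → zizipbaw, sevozkas → sesevozkas, kebafas → kekebafas) repeat the first consonant+vowel as a prefix.
The other patterns: stems whose last vowel is 'i' delete the last vowel and add -ani; stems whose last vowel is 'e' or 'o' insert -in- after the first vowel; stems whose last vowel is 'u' insert -ez- after the first vowel.
So lazgaz → lalazgaz.

lalazgaz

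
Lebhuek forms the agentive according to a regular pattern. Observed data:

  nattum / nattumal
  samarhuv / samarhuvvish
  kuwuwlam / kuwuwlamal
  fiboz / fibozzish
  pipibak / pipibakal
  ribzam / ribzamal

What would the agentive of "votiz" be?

votizzish

nattum and samarhuv both have last vowel 'u' yet inflect differently (nattumal, samarhuvvish), so the last vowel is not what conditions the rule; the final letter is.
"votiz" ends in -z. The one such stem in the data (fiboz → fibozzish) doubles the final consonant and adds -ish (as does samarhuv), so the same rule applies.
The other pattern: stems ending in -k or -m add -al.
So votiz → votizzish.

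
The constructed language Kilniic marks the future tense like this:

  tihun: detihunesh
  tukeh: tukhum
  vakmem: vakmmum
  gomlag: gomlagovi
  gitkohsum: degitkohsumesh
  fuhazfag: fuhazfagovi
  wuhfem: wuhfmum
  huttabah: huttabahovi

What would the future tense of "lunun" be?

tukeh and huttabah both end in -h yet inflect differently (tukhum, huttabahovi), so the final letter is not what conditions the rule; the last vowel is.
"lunun" has last vowel 'u'. The stems whose last vowel is 'u' (tihun → detihunesh, gitkohsum → degitkohsumesh) add de- … -esh around the stem.
So lunun → delununesh.

delununesh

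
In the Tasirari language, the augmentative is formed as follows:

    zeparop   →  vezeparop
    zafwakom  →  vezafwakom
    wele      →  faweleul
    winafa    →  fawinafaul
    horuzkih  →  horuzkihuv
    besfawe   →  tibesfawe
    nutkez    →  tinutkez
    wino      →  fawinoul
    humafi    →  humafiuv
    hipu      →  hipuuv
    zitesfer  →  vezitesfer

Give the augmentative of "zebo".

vezebo

wele and besfawe both end in -e yet inflect differently (faweleul, tibesfawe), so the final letter is not what conditions the rule; the first letter is.
"zebo" begins with z-. The stems beginning with z- (zafwakom → vezafwakom, zitesfer → vezitesfer, zeparop → vezeparop) add the prefix ve-.
The other patterns: stems beginning with w- add fa- … -ul around the stem; stems beginning with h- add -uv; stems beginning with b- or n- add the prefix ti-.
So zebo → vezebo.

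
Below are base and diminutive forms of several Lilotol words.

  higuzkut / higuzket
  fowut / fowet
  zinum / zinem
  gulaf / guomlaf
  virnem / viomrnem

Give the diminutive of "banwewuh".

banweweh

zinum and virnem both end in -m yet inflect differently (zinem, viomrnem), so the final letter is not what conditions the rule; the last vowel is.
"banwewuh" has last vowel 'u'. The stems whose last vowel is 'u' (higuzkut → higuzket, fowut → fowet, zinum → zinem) change the last vowel to 'e'.
The other pattern: stems whose last vowel is 'a' or 'e' insert -om- after the first vowel.
So banwewuh → banweweh.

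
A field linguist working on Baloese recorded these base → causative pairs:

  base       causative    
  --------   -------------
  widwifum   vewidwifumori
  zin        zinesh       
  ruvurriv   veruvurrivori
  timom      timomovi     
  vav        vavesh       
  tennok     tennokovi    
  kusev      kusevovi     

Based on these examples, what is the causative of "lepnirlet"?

vav and kusev both end in -v yet inflect differently (vavesh, kusevovi), so the final letter is not what conditions the rule; the number of vowels is.
"lepnirlet" has 3 vowels. The stems with 3 vowels (widwifum → vewidwifumori, ruvurriv → veruvurrivori) add ve- … -ori around the stem.
So lepnirlet → velepnirletori.

velepnirletori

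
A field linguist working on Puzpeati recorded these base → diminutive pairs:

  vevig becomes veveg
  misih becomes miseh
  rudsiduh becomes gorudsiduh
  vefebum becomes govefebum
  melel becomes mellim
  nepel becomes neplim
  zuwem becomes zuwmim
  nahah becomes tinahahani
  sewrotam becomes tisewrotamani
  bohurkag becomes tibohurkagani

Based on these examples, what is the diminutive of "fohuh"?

misih and rudsiduh both end in -h yet inflect differently (miseh, gorudsiduh), so the final letter is not what conditions the rule; the last vowel is.
"fohuh" has last vowel 'u'. The stems whose last vowel is 'u' (rudsiduh → gorudsiduh, vefebum → govefebum) add the prefix go-.
So fohuh → gofohuh.

gofohuh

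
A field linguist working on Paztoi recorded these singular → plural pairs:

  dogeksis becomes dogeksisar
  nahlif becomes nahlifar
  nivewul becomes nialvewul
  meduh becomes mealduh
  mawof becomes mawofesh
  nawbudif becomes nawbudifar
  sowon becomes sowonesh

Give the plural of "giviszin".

"giviszin" has last vowel 'i'. The stems whose last vowel is 'i' (nahlif → nahlifar, dogeksis → dogeksisar, nawbudif → nawbudifar) add -ar.
So giviszin → giviszinar.

giviszinar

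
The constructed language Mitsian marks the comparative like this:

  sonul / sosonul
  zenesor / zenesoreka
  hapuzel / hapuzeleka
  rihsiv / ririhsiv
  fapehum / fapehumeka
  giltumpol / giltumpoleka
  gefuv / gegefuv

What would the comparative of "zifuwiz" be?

zifuwizeka

hapuzel and sonul both end in -l yet inflect differently (hapuzeleka, sosonul), so the final letter is not what conditions the rule; the number of vowels is.
"zifuwiz" has 3 vowels. The stems with 3 vowels (fapehum → fapehumeka, hapuzel → hapuzeleka, giltumpol → giltumpoleka) add -eka.
The other pattern: stems with 2 vowels repeat the first consonant+vowel as a prefix.
So zifuwiz → zifuwizeka.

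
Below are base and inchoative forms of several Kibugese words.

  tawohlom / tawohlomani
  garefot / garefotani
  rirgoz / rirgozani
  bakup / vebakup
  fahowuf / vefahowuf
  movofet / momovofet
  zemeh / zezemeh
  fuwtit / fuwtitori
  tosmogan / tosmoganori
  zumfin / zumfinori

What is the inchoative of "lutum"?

velutum

"lutum" has last vowel 'u'. The stems whose last vowel is 'u' (bakup → vebakup, fahowuf → vefahowuf) add the prefix ve-.
The other patterns: stems whose last vowel is 'o' add -ani; stems whose last vowel is 'e' repeat the first consonant+vowel as a prefix; stems whose last vowel is 'a' or 'i' add -ori.
So lutum → velutum.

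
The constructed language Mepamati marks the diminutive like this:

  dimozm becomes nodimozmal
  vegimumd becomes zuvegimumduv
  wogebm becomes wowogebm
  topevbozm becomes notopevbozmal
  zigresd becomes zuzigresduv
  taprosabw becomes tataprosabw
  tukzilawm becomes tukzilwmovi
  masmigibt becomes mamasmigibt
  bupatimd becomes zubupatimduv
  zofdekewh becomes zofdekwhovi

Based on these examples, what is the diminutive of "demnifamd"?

zudemnifamduv

"demnifamd" has second-to-last letter 'm'. The stems whose second-to-last letter is 'm' (bupatimd → zubupatimduv, vegimumd → zuvegimumduv) add zu- … -uv around the stem.
The other patterns: stems whose second-to-last letter is 'z' add no- … -al around the stem; stems whose second-to-last letter is 'w' delete the last vowel and add -ovi; stems whose second-to-last letter is 'b' repeat the first consonant+vowel as a prefix.
So demnifamd → zudemnifamduv.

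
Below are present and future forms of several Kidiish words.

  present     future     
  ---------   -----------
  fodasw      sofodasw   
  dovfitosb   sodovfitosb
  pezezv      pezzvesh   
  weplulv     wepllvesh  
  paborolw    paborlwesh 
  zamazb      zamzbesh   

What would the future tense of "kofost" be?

sokofost

"kofost" has second-to-last letter 's'. The stems whose second-to-last letter is 's' (fodasw → sofodasw, dovfitosb → sodovfitosb) add the prefix so-.
The other pattern: stems whose second-to-last letter is 'l' or 'z' delete the last vowel and add -esh.
So kofost → sokofost.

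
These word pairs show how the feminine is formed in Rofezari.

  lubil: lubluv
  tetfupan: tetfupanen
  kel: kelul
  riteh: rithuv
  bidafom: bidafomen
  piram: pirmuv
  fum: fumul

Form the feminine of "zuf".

zuful

"zuf" has 1 vowel. The stems with 1 vowel (fum → fumul, kel → kelul) add -ul.
The other patterns: stems with 2 vowels delete the last vowel and add -uv; stems with 3 vowels add -en.
So zuf → zuful.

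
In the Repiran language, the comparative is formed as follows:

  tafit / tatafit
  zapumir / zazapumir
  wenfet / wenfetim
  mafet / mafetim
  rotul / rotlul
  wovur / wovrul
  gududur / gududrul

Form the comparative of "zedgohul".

"zedgohul" has last vowel 'u'. The stems whose last vowel is 'u' (rotul → rotlul, wovur → wovrul, gududur → gududrul) delete the last vowel and add -ul.
So zedgohul → zedgohlul.

zedgohlul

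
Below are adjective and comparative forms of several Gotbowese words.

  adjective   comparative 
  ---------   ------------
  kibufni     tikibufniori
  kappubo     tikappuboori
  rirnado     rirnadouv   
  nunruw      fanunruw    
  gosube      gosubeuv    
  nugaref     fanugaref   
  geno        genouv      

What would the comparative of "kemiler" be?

kappubo and geno both end in -o yet inflect differently (tikappuboori, genouv), so the final letter is not what conditions the rule; the first letter is.
"kemiler" begins with k-. The stems beginning with k- (kibufni → tikibufniori, kappubo → tikappuboori) add ti- … -ori around the stem.
The other patterns: stems beginning with n- add the prefix fa-; stems beginning with g- or r- add -uv.
So kemiler → tikemilerori.

tikemilerori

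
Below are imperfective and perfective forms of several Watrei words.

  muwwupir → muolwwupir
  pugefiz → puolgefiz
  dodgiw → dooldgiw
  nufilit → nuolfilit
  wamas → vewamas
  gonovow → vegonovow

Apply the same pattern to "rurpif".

"rurpif" has last vowel 'i'. The stems whose last vowel is 'i' (muwwupir → muolwwupir, pugefiz → puolgefiz, dodgiw → dooldgiw) insert -ol- after the first vowel.
The other pattern: stems whose last vowel is 'a' or 'o' add the prefix ve-.
So rurpif → ruolrpif.

ruolrpif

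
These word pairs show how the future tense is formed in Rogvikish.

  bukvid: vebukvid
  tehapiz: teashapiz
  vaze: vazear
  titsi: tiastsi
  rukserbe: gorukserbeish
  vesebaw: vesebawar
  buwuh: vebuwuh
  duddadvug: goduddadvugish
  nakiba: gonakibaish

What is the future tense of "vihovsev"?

vaze and rukserbe both end in -e yet inflect differently (vazear, gorukserbeish), so the final letter is not what conditions the rule; the first letter is.
"vihovsev" begins with v-. The stems beginning with v- (vaze → vazear, vesebaw → vesebawar) add -ar.
The other patterns: stems beginning with b- add the prefix ve-; stems beginning with t- insert -as- after the first vowel; stems beginning with d-, n- or r- add go- … -ish around the stem.
So vihovsev → vihovsevar.

vihovsevar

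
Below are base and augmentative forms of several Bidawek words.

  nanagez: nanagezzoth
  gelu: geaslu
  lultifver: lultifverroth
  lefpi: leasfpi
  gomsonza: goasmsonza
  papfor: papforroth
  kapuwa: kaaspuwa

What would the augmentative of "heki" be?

lultifver and lefpi both begin with l- yet inflect differently (lultifverroth, leasfpi), so the first letter is not what conditions the rule; whether the stem ends in a vowel or a consonant is.
"heki" ends in a vowel. The stems ending in a vowel (lefpi → leasfpi, gomsonza → goasmsonza, kapuwa → kaaspuwa) insert -as- after the first vowel.
The other pattern: stems ending in a consonant double the final consonant and add -oth.
So heki → heaski.

heaski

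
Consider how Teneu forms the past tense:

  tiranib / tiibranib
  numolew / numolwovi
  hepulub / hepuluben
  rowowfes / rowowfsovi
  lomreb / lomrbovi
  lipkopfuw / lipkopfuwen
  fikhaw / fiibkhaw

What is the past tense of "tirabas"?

hepulub and lomreb both end in -b yet inflect differently (hepuluben, lomrbovi), so the final letter is not what conditions the rule; the last vowel is.
"tirabas" has last vowel 'a'. The one such stem in the data (fikhaw → fiibkhaw) inserts -ib- after the first vowel (as does tiranib), so the same rule applies.
The other patterns: stems whose last vowel is 'u' add -en; stems whose last vowel is 'e' delete the last vowel and add -ovi.
So tirabas → tiibrabas.

tiibrabas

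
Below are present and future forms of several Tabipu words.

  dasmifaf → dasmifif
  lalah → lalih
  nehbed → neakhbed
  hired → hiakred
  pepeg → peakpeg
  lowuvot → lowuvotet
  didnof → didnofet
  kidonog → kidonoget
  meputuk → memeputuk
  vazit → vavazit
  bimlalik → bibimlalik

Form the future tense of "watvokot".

watvokotet

dasmifaf and didnof both end in -f yet inflect differently (dasmifif, didnofet), so the final letter is not what conditions the rule; the last vowel is.
"watvokot" has last vowel 'o'. The stems whose last vowel is 'o' (lowuvot → lowuvotet, didnof → didnofet, kidonog → kidonoget) add -et.
The other patterns: stems whose last vowel is 'a' change the last vowel to 'i'; stems whose last vowel is 'e' insert -ak- after the first vowel; stems whose last vowel is 'i' or 'u' repeat the first consonant+vowel as a prefix.
So watvokot → watvokotet.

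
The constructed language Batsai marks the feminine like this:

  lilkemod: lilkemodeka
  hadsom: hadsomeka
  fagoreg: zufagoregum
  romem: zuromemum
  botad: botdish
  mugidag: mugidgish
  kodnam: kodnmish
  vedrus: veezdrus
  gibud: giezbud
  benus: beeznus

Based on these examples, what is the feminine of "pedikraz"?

pedikrzish

hadsom and romem both end in -m yet inflect differently (hadsomeka, zuromemum), so the final letter is not what conditions the rule; the last vowel is.
"pedikraz" has last vowel 'a'. The stems whose last vowel is 'a' (botad → botdish, mugidag → mugidgish, kodnam → kodnmish) delete the last vowel and add -ish.
So pedikraz → pedikrzish.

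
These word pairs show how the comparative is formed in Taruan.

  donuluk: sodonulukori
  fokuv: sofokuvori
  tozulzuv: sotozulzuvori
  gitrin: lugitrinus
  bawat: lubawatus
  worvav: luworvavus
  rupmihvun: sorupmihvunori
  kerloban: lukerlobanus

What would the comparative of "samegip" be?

lusamegipus

"samegip" has last vowel 'i'. The one such stem in the data (gitrin → lugitrinus) adds lu- … -us around the stem, so the same rule applies.
So samegip → lusamegipus.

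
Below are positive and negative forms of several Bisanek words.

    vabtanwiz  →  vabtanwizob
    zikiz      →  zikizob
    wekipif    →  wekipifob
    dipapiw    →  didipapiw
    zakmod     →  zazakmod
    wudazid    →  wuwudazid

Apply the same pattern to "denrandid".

vabtanwiz and dipapiw both have last vowel 'i' yet inflect differently (vabtanwizob, didipapiw), so the last vowel is not what conditions the rule; the final letter is.
"denrandid" ends in -d. The stems ending in -d (zakmod → zazakmod, wudazid → wuwudazid) repeat the first consonant+vowel as a prefix.
So denrandid → dedenrandid.

dedenrandid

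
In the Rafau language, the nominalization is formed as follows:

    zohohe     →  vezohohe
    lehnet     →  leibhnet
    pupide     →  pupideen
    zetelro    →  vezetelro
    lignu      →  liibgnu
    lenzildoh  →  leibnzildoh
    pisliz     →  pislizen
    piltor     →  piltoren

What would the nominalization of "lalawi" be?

laiblawi

"lalawi" begins with l-. The stems beginning with l- (lenzildoh → leibnzildoh, lehnet → leibhnet, lignu → liibgnu) insert -ib- after the first vowel.
So lalawi → laiblawi.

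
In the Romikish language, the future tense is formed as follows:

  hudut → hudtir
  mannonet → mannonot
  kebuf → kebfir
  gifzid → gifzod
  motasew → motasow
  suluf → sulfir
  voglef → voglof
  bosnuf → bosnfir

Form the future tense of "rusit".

"rusit" has last vowel 'i'. The one such stem in the data (gifzid → gifzod) changes the last vowel to 'o' (as do motasew, voglef), so the same rule applies.
The other pattern: stems whose last vowel is 'u' delete the last vowel and add -ir.
So rusit → rusot.

rusot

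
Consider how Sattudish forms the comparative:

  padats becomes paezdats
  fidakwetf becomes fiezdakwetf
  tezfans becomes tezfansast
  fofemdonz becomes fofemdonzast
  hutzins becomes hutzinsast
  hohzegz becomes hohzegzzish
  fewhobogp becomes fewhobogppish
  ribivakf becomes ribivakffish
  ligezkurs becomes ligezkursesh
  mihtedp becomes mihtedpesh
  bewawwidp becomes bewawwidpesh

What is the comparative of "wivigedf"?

wivigedfesh

"wivigedf" has second-to-last letter 'd'. The stems whose second-to-last letter is 'd' (mihtedp → mihtedpesh, bewawwidp → bewawwidpesh) add -esh.
So wivigedf → wivigedfesh.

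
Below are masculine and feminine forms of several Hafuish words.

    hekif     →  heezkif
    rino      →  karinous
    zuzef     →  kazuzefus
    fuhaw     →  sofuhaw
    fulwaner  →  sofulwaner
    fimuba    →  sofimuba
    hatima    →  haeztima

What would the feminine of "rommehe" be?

karommeheus

"rommehe" begins with r-. The one such stem in the data (rino → karinous) adds ka- … -us around the stem, so the same rule applies.
The other patterns: stems beginning with h- insert -ez- after the first vowel; stems beginning with f- add the prefix so-.
So rommehe → karommeheus.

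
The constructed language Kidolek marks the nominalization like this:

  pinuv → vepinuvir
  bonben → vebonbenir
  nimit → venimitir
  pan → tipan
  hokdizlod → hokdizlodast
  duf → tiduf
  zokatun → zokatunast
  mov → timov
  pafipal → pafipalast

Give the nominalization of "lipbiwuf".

lipbiwufast

pan and bonben both end in -n yet inflect differently (tipan, vebonbenir), so the final letter is not what conditions the rule; the number of vowels is.
"lipbiwuf" has 3 vowels. The stems with 3 vowels (pafipal → pafipalast, zokatun → zokatunast, hokdizlod → hokdizlodast) add -ast.
So lipbiwuf → lipbiwufast.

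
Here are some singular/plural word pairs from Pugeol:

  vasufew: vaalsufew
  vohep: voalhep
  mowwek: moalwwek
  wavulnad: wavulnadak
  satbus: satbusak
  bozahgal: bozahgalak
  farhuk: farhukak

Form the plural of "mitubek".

mowwek and farhuk both end in -k yet inflect differently (moalwwek, farhukak), so the final letter is not what conditions the rule; the last vowel is.
"mitubek" has last vowel 'e'. The stems whose last vowel is 'e' (vasufew → vaalsufew, vohep → voalhep, mowwek → moalwwek) insert -al- after the first vowel.
So mitubek → mialtubek.

mialtubek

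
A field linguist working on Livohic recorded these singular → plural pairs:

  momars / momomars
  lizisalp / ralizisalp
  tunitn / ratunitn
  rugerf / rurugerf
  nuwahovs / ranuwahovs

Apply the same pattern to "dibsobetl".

radibsobetl

momars and nuwahovs both end in -s yet inflect differently (momomars, ranuwahovs), so the final letter is not what conditions the rule; the second-to-last letter is.
"dibsobetl" has second-to-last letter 't'. The one such stem in the data (tunitn → ratunitn) adds the prefix ra-, so the same rule applies.
So dibsobetl → radibsobetl.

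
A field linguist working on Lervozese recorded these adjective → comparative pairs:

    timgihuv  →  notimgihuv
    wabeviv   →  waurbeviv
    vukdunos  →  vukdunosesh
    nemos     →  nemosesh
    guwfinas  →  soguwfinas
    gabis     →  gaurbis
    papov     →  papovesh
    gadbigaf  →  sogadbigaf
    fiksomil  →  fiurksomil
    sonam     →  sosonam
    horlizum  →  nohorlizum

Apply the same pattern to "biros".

birosesh

gabis and vukdunos both end in -s yet inflect differently (gaurbis, vukdunosesh), so the final letter is not what conditions the rule; the last vowel is.
"biros" has last vowel 'o'. The stems whose last vowel is 'o' (vukdunos → vukdunosesh, nemos → nemosesh, papov → papovesh) add -esh.
So biros → birosesh.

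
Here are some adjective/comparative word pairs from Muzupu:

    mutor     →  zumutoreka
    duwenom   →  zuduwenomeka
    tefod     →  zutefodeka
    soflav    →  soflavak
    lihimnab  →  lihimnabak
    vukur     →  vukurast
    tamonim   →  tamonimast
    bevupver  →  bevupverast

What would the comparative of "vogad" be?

vogadak

"vogad" has last vowel 'a'. The stems whose last vowel is 'a' (soflav → soflavak, lihimnab → lihimnabak) add -ak.
The other patterns: stems whose last vowel is 'o' add zu- … -eka around the stem; stems whose last vowel is 'e', 'i' or 'u' add -ast.
So vogad → vogadak.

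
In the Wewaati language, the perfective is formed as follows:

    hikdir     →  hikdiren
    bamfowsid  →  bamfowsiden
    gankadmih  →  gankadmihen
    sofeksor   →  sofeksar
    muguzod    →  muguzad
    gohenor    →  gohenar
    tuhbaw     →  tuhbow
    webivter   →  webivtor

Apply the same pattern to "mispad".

mispod

hikdir and sofeksor both end in -r yet inflect differently (hikdiren, sofeksar), so the final letter is not what conditions the rule; the last vowel is.
"mispad" has last vowel 'a'. The one such stem in the data (tuhbaw → tuhbow) changes the last vowel to 'o' (as does webivter), so the same rule applies.
The other patterns: stems whose last vowel is 'i' add -en; stems whose last vowel is 'o' change the last vowel to 'a'.
So mispad → mispod.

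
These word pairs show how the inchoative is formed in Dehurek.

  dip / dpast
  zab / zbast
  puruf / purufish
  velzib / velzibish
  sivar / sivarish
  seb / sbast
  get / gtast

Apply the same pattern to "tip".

velzib and zab both end in -b yet inflect differently (velzibish, zbast), so the final letter is not what conditions the rule; the number of vowels is.
"tip" has 1 vowel. The stems with 1 vowel (zab → zbast, seb → sbast, dip → dpast) delete the last vowel and add -ast.
The other pattern: stems with 2 vowels add -ish.
So tip → tpast.

tpast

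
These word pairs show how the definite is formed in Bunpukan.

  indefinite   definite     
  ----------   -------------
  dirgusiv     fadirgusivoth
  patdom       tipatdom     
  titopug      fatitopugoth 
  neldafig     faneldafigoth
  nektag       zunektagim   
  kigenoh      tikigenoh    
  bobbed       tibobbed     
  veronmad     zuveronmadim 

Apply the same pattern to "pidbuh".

fapidbuhoth

titopug and nektag both end in -g yet inflect differently (fatitopugoth, zunektagim), so the final letter is not what conditions the rule; the last vowel is.
"pidbuh" has last vowel 'u'. The one such stem in the data (titopug → fatitopugoth) adds fa- … -oth around the stem, so the same rule applies.
The other patterns: stems whose last vowel is 'a' add zu- … -im around the stem; stems whose last vowel is 'e' or 'o' add the prefix ti-.
So pidbuh → fapidbuhoth.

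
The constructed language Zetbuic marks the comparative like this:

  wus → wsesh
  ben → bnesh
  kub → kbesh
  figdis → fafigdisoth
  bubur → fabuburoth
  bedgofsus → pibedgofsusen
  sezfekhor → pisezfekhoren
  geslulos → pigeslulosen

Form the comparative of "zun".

wus and figdis both end in -s yet inflect differently (wsesh, fafigdisoth), so the final letter is not what conditions the rule; the number of vowels is.
"zun" has 1 vowel. The stems with 1 vowel (wus → wsesh, ben → bnesh, kub → kbesh) delete the last vowel and add -esh.
So zun → znesh.

znesh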